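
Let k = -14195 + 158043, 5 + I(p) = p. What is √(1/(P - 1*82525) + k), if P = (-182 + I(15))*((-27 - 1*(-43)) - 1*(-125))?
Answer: 3*√182228687894935/106777 ≈ 379.27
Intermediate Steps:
I(p) = -5 + p
P = -24252 (P = (-182 + (-5 + 15))*((-27 - 1*(-43)) - 1*(-125)) = (-182 + 10)*((-27 + 43) + 125) = -172*(16 + 125) = -172*141 = -24252)
k = 143848
√(1/(P - 1*82525) + k) = √(1/(-24252 - 1*82525) + 143848) = √(1/(-24252 - 82525) + 143848) = √(1/(-106777) + 143848) = √(-1/106777 + 143848) = √(15359657895/106777) = 3*√182228687894935/106777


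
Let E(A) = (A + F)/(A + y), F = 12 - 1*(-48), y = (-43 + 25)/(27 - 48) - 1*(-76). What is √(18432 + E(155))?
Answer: √48554708343/1623 ≈ 135.77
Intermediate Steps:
y = 538/7 (y = -18/(-21) + 76 = -18*(-1/21) + 76 = 6/7 + 76 = 538/7 ≈ 76.857)
F = 60 (F = 12 + 48 = 60)
E(A) = (60 + A)/(538/7 + A) (E(A) = (A + 60)/(A + 538/7) = (60 + A)/(538/7 + A))
√(18432 + E(155)) = √(18432 + 7*(60 + 155)/(538 + 7*155)) = √(18432 + 7*215/(538 + 1085)) = √(18432 + 7*215/1623) = √(18432 + 7*(1/1623)*215) = √(18432 + 1505/1623) = √(29916641/1623) = √48554708343/1623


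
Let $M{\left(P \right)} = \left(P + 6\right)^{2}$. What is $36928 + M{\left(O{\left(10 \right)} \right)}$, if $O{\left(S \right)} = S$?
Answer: $37184$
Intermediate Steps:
$M{\left(P \right)} = \left(6 + P\right)^{2}$
$36928 + M{\left(O{\left(10 \right)} \right)} = 36928 + \left(6 + 10\right)^{2} = 36928 + 16^{2} = 36928 + 256 = 37184$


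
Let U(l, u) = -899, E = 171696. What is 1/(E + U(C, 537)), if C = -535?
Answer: 1/170797 ≈ 5.8549e-6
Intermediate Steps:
1/(E + U(C, 537)) = 1/(171696 - 899) = 1/170797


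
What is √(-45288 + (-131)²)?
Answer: I*√28127 ≈ 167.71*I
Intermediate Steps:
√(-45288 + (-131)²) = √(-45288 + 17161) = √(-28127) = I*√28127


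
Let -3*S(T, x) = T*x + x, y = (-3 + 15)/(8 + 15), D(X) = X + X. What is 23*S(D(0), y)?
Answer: -4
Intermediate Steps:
D(X) = 2*X
y = 12/23 ≈ 0.52174
S(T, x) = -x/3 - T*x/3 (S(T, x) = -(T*x + x)/3 = -(x + T*x)/3 = -x/3 - T*x/3)
23*S(D(0), y) = 23*(-1/3*12/23*(1 + 2*0)) = 23*(-1/3*12/23*(1 + 0)) = 23*(-1/3*12/23*1) = 23*(-4/23) = -4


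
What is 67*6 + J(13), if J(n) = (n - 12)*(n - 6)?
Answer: 409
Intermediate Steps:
J(n) = (-12 + n)*(-6 + n)
67*6 + J(13) = 67*6 + (72 + 13² - 18*13) = 402 + (72 + 169 - 234) = 402 + 7 = 409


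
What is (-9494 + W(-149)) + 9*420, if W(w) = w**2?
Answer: 16487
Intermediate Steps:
(-9494 + W(-149)) + 9*420 = (-9494 + (-149)**2) + 9*420 = (-9494 + 22201) + 3780 = 12707 + 3780 = 16487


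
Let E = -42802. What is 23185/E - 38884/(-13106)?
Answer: 680225179/280481506 ≈ 2.4252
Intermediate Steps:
23185/E - 38884/(-13106) = 23185/(-42802) - 38884/(-13106) = 23185*(-1/42802) - 38884*(-1/13106) = -23185/42802 + 19442/6553 = 680225179/280481506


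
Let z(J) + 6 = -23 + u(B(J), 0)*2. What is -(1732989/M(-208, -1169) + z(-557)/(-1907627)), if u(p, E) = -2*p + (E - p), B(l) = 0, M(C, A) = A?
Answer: 3305896573202/2230015963 ≈ 1482.5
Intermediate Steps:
u(p, E) = E - 3*p
z(J) = -29 (z(J) = -6 + (-23 + (0 - 3*0)*2) = -6 + (-23 + (0 + 0)*2) = -6 + (-23 + 0*2) = -6 + (-23 + 0) = -6 - 23 = -29)
-(1732989/M(-208, -1169) + z(-557)/(-1907627)) = -(1732989/(-1169) - 29/(-1907627)) = -(1732989*(-1/1169) - 29*(-1/1907627)) = -(-1732989/1169 + 29/1907627) = -1*(-3305896573202/2230015963) = 3305896573202/2230015963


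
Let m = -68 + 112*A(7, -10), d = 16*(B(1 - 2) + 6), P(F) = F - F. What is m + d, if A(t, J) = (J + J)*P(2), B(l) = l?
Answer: 12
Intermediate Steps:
P(F) = 0
A(t, J) = 0 (A(t, J) = (J + J)*0 = (2*J)*0 = 0)
d = 80 (d = 16*((1 - 2) + 6) = 16*(-1 + 6) = 16*5 = 80)
m = -68 (m = -68 + 112*0 = -68 + 0 = -68)
m + d = -68 + 80 = 12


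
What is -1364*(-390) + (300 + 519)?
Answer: 532779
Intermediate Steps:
-1364*(-390) + (300 + 519) = 531960 + 819 = 532779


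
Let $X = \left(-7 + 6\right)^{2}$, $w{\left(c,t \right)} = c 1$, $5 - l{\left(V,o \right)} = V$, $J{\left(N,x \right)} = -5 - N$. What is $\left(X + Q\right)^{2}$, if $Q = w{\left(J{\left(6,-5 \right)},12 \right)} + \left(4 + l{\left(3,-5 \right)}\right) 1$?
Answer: $16$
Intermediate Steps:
$l{\left(V,o \right)} = 5 - V$
$w{\left(c,t \right)} = c$
$X = 1$ ($X = \left(-1\right)^{2} = 1$)
$Q = -5$ ($Q = \left(-5 - 6\right) + \left(4 + \left(5 - 3\right)\right) 1 = -11 + \left(4 + 2\right) 1 = -11 + 6 \cdot 1 = -11 + 6 = -5$)
$\left(X + Q\right)^{2} = \left(1 - 5\right)^{2} = \left(-4\right)^{2} = 16$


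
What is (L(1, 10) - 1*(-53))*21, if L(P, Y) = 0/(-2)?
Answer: 1113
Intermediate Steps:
L(P, Y) = 0 (L(P, Y) = 0*(-1/2) = 0)
(L(1, 10) - 1*(-53))*21 = (0 - 1*(-53))*21 = (0 + 53)*21 = 53*21 = 1113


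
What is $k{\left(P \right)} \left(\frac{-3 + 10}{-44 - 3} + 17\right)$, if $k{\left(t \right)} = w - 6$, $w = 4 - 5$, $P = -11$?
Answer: $- \frac{5544}{47} \approx -117.96$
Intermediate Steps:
$w = -1$ ($w = 4 - 5 = -1$)
$k{\left(t \right)} = -7$ ($k{\left(t \right)} = -1 - 6 = -7$)
$k{\left(P \right)} \left(\frac{-3 + 10}{-44 - 3} + 17\right) = - 7 \left(\frac{-3 + 10}{-44 - 3} + 17\right) = - 7 \left(\frac{7}{-47} + 17\right) = - 7 \left(7 \left(- \frac{1}{47}\right) + 17\right) = - 7 \left(- \frac{7}{47} + 17\right) = \left(-7\right) \frac{792}{47} = - \frac{5544}{47}$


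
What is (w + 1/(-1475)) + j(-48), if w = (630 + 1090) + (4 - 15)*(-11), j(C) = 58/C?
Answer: 65128601/35400 ≈ 1839.8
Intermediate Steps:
w = 1841 (w = 1720 - 11*(-11) = 1720 + 121 = 1841)
(w + 1/(-1475)) + j(-48) = (1841 + 1/(-1475)) + 58/(-48) = (1841 - 1/1475) + 58*(-1/48) = 2715474/1475 - 29/24 = 65128601/35400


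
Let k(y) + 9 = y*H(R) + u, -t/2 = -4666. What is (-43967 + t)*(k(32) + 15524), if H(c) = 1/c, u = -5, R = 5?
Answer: -537410514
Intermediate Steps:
t = 9332 (t = -2*(-4666) = 9332)
k(y) = -14 + y/5 (k(y) = -9 + (y/5 - 5) = -9 + (-5 + y/5) = -14 + y/5)
(-43967 + t)*(k(32) + 15524) = (-43967 + 9332)*((-14 + (⅕)*32) + 15524) = -34635*((-14 + 32/5) + 15524) = -34635*(-38/5 + 15524) = -34635*77582/5 = -537410514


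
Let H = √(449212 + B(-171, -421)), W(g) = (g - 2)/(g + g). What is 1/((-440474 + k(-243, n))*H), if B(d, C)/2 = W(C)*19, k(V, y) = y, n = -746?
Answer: -√79622167669/83446301232580 ≈ -3.3815e-9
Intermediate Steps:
W(g) = (-2 + g)/(2*g) (W(g) = (-2 + g)/((2*g)) = (-2 + g)*(1/(2*g)) = (-2 + g)/(2*g))
B(d, C) = 19*(-2 + C)/C (B(d, C) = 2*(((-2 + C)/(2*C))*19) = 2*(19*(-2 + C)/(2*C)) = 19*(-2 + C)/C)
H = √79622167669/421 (H = √(449212 + (19 - 38/(-421))) = √(449212 + (19 - 38*(-1/421))) = √(449212 + (19 + 38/421)) = √(449212 + 8037/421) = √(189126289/421) = √79622167669/421 ≈ 670.25)
1/((-440474 + k(-243, n))*H) = 1/((-440474 - 746)*((√79622167669/421))) = (√79622167669/189126289)/(-441220) = -√79622167669/83446301232580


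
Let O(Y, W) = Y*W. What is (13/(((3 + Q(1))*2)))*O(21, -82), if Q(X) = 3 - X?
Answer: -11193/5 ≈ -2238.6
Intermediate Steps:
O(Y, W) = W*Y
(13/(((3 + Q(1))*2)))*O(21, -82) = (13/(((3 + (3 - 1*1))*2)))*(-82*21) = (13/(((3 + (3 - 1))*2)))*(-1722) = (13/(((3 + 2)*2)))*(-1722) = (13/((5*2)))*(-1722) = (13/10)*(-1722) = -11193/5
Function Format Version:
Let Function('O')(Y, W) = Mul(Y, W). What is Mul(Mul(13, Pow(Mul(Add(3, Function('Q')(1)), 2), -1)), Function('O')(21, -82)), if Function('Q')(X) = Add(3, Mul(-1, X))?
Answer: Rational(-11193, 5) ≈ -2238.6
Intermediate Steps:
Function('O')(Y, W) = Mul(W, Y)
Mul(Mul(13, Pow(Mul(Add(3, Function('Q')(1)), 2), -1)), Function('O')(21, -82)) = Mul(Mul(13, Pow(Mul(Add(3, Add(3, Mul(-1, 1))), 2), -1)), Mul(-82, 21)) = Mul(Mul(13, Pow(Mul(Add(3, Add(3, -1)), 2), -1)), -1722) = Mul(Mul(13, Pow(Mul(Add(3, 2), 2), -1)), -1722) = Mul(Mul(13, Pow(Mul(5, 2), -1)), -1722) = Mul(Mul(13, Pow(10, -1)), -1722) = Mul(Mul(13, Rational(1, 10)), -1722) = Mul(Rational(13, 10), -1722) = Rational(-11193, 5)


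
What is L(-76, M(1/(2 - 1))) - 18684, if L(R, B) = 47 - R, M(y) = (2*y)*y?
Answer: -18561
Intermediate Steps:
M(y) = 2*y²
L(-76, M(1/(2 - 1))) - 18684 = (47 - 1*(-76)) - 18684 = (47 + 76) - 18684 = 123 - 18684 = -18561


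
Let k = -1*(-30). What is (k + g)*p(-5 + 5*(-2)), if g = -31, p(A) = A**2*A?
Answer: 3375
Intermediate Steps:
k = 30
p(A) = A**3
(k + g)*p(-5 + 5*(-2)) = (30 - 31)*(-5 + 5*(-2))**3 = -(-5 - 10)**3 = -1*(-15)**3 = -1*(-3375) = 3375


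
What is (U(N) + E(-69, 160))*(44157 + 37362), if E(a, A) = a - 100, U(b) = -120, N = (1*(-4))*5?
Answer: -23558991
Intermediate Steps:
N = -20 (N = -4*5 = -20)
E(a, A) = -100 + a
(U(N) + E(-69, 160))*(44157 + 37362) = (-120 + (-100 - 69))*(44157 + 37362) = (-120 - 169)*81519 = -289*81519 = -23558991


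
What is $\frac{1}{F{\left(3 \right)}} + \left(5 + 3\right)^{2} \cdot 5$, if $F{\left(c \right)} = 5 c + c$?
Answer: $\frac{5761}{18} \approx 320.06$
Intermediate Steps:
$F{\left(c \right)} = 6 c$
$\frac{1}{F{\left(3 \right)}} + \left(5 + 3\right)^{2} \cdot 5 = \frac{1}{6 \cdot 3} + \left(5 + 3\right)^{2} \cdot 5 = \frac{1}{18} + 8^{2} \cdot 5 = \frac{1}{18} + 64 \cdot 5 = \frac{1}{18} + 320 = \frac{5761}{18}$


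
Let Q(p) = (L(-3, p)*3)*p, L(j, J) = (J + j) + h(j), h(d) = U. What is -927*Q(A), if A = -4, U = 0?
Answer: -77868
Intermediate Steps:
h(d) = 0
L(j, J) = J + j (L(j, J) = (J + j) + 0 = J + j)
Q(p) = p*(-9 + 3*p) (Q(p) = ((p - 3)*3)*p = ((-3 + p)*3)*p = (-9 + 3*p)*p = p*(-9 + 3*p))
-927*Q(A) = -2781*(-4)*(-3 - 4) = -2781*(-4)*(-7) = -927*84 = -77868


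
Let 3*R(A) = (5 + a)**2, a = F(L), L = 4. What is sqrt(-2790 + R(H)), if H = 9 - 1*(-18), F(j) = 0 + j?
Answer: 3*I*sqrt(307) ≈ 52.564*I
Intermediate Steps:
F(j) = j
a = 4
H = 27 (H = 9 + 18 = 27)
R(A) = 27 (R(A) = (5 + 4)**2/3 = (1/3)*9**2 = (1/3)*81 = 27)
sqrt(-2790 + R(H)) = sqrt(-2790 + 27) = sqrt(-2763) = 3*I*sqrt(307)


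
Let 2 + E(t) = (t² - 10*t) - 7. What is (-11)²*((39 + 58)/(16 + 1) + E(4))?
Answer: -56144/17 ≈ -3302.6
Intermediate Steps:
E(t) = -9 + t² - 10*t (E(t) = -2 + ((t² - 10*t) - 7) = -2 + (-7 + t² - 10*t) = -9 + t² - 10*t)
(-11)²*((39 + 58)/(16 + 1) + E(4)) = (-11)²*((39 + 58)/(16 + 1) + (-9 + 4² - 10*4)) = 121*(97/17 + (-9 + 16 - 40)) = 121*(97*(1/17) - 33) = 121*(97/17 - 33) = 121*(-464/17) = -56144/17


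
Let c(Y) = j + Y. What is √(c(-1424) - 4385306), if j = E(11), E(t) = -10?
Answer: 2*I*√1096685 ≈ 2094.5*I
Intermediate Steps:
j = -10
c(Y) = -10 + Y
√(c(-1424) - 4385306) = √((-10 - 1424) - 4385306) = √(-1434 - 4385306) = √(-4386740) = 2*I*√1096685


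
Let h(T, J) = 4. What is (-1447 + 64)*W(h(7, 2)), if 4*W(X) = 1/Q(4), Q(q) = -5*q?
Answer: 1383/80 ≈ 17.288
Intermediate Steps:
W(X) = -1/80 (W(X) = 1/(4*((-5*4))) = (¼)/(-20) = (¼)*(-1/20) = -1/80)
(-1447 + 64)*W(h(7, 2)) = (-1447 + 64)*(-1/80) = -1383*(-1/80) = 1383/80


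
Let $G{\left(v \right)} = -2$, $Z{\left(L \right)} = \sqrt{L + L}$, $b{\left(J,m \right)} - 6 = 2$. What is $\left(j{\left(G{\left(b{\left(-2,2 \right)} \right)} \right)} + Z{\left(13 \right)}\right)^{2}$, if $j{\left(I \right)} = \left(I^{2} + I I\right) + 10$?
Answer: $\left(18 + \sqrt{26}\right)^{2} \approx 533.56$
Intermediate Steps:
$b{\left(J,m \right)} = 8$ ($b{\left(J,m \right)} = 6 + 2 = 8$)
$Z{\left(L \right)} = \sqrt{2} \sqrt{L}$ ($Z{\left(L \right)} = \sqrt{2 L} = \sqrt{2} \sqrt{L}$)
$j{\left(I \right)} = 10 + 2 I^{2}$ ($j{\left(I \right)} = \left(I^{2} + I^{2}\right) + 10 = 2 I^{2} + 10 = 10 + 2 I^{2}$)
$\left(j{\left(G{\left(b{\left(-2,2 \right)} \right)} \right)} + Z{\left(13 \right)}\right)^{2} = \left(\left(10 + 2 \left(-2\right)^{2}\right) + \sqrt{2} \sqrt{13}\right)^{2} = \left(\left(10 + 2 \cdot 4\right) + \sqrt{26}\right)^{2} = \left(\left(10 + 8\right) + \sqrt{26}\right)^{2} = \left(18 + \sqrt{26}\right)^{2}$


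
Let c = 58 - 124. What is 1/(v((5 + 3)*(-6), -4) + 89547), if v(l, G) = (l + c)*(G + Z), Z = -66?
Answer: 1/97527 ≈ 1.0254e-5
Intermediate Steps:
c = -66
v(l, G) = (-66 + G)*(-66 + l) (v(l, G) = (l - 66)*(G - 66) = (-66 + l)*(-66 + G) = (-66 + G)*(-66 + l))
1/(v((5 + 3)*(-6), -4) + 89547) = 1/((4356 - 66*(-4) - 66*(5 + 3)*(-6) - 4*(5 + 3)*(-6)) + 89547) = 1/((4356 + 264 - 528*(-6) - 32*(-6)) + 89547) = 1/((4356 + 264 - 66*(-48) - 4*(-48)) + 89547) = 1/((4356 + 264 + 3168 + 192) + 89547) = 1/(7980 + 89547) = 1/97527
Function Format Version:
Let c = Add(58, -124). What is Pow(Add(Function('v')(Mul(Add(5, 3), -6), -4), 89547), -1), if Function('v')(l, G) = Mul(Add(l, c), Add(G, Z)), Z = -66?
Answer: Rational(1, 97527) ≈ 1.0254e-5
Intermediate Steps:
c = -66
Function('v')(l, G) = Mul(Add(-66, G), Add(-66, l)) (Function('v')(l, G) = Mul(Add(l, -66), Add(G, -66)) = Mul(Add(-66, l), Add(-66, G)) = Mul(Add(-66, G), Add(-66, l)))
Pow(Add(Function('v')(Mul(Add(5, 3), -6), -4), 89547), -1) = Pow(Add(Add(4356, Mul(-66, -4), Mul(-66, Mul(Add(5, 3), -6)), Mul(-4, Mul(Add(5, 3), -6))), 89547), -1) = Pow(Add(Add(4356, 264, Mul(-66, Mul(8, -6)), Mul(-4, Mul(8, -6))), 89547), -1) = Pow(Add(Add(4356, 264, Mul(-66, -48), Mul(-4, -48)), 89547), -1) = Pow(Add(Add(4356, 264, 3168, 192), 89547), -1) = Pow(Add(7980, 89547), -1) = Pow(97527, -1) = Rational(1, 97527)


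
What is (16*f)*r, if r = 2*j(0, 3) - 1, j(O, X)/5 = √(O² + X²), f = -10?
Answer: -4640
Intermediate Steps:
j(O, X) = 5*√(O² + X²)
r = 29 (r = 2*(5*√(0² + 3²)) - 1 = 2*(5*√(0 + 9)) - 1 = 2*(5*√9) - 1 = 2*(5*3) - 1 = 2*15 - 1 = 30 - 1 = 29)
(16*f)*r = (16*(-10))*29 = -160*29 = -4640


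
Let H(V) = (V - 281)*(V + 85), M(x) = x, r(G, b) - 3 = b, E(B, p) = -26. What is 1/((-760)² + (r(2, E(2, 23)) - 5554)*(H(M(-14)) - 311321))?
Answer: 1/1853625082 ≈ 5.3948e-10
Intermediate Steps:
r(G, b) = 3 + b
H(V) = (-281 + V)*(85 + V)
1/((-760)² + (r(2, E(2, 23)) - 5554)*(H(M(-14)) - 311321)) = 1/((-760)² + ((3 - 26) - 5554)*((-23885 + (-14)² - 196*(-14)) - 311321)) = 1/(577600 + (-23 - 5554)*((-23885 + 196 + 2744) - 311321)) = 1/(577600 - 5577*(-20945 - 311321)) = 1/(577600 - 5577*(-332266)) = 1/(577600 + 1853047482) = 1/1853625082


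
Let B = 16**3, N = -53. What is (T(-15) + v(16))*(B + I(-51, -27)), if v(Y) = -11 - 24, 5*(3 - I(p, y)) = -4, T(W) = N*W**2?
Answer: -49033608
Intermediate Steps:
T(W) = -53*W**2
I(p, y) = 19/5 (I(p, y) = 3 - 1/5*(-4) = 3 + 4/5 = 19/5)
v(Y) = -35
B = 4096
(T(-15) + v(16))*(B + I(-51, -27)) = (-53*(-15)**2 - 35)*(4096 + 19/5) = (-53*225 - 35)*(20499/5) = (-11925 - 35)*(20499/5) = -11960*20499/5 = -49033608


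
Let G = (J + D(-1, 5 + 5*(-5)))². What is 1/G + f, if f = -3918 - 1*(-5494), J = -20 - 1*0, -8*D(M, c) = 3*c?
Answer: 985004/625 ≈ 1576.0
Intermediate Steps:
D(M, c) = -3*c/8
J = -20 (J = -20 + 0 = -20)
G = 625/4 (G = (-20 - 3*(5 + 5*(-5))/8)² = (-20 - 3*(5 - 25)/8)² = (-20 - 3/8*(-20))² = (-20 + 15/2)² = (-25/2)² = 625/4 ≈ 156.25)
f = 1576 (f = -3918 + 5494 = 1576)
1/G + f = 1/(625/4) + 1576 = 4/625 + 1576 = 985004/625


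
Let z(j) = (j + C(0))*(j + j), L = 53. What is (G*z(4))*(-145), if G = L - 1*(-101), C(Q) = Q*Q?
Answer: -714560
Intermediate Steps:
C(Q) = Q**2
z(j) = 2*j**2 (z(j) = (j + 0**2)*(j + j) = (j + 0)*(2*j) = j*(2*j) = 2*j**2)
G = 154 (G = 53 - 1*(-101) = 53 + 101 = 154)
(G*z(4))*(-145) = (154*(2*4**2))*(-145) = (154*(2*16))*(-145) = (154*32)*(-145) = 4928*(-145) = -714560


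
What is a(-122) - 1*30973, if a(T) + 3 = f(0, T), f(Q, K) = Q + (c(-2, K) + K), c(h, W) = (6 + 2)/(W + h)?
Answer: -964040/31 ≈ -31098.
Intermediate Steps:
c(h, W) = 8/(W + h)
f(Q, K) = K + Q + 8/(-2 + K) (f(Q, K) = Q + (8/(K - 2) + K) = Q + (8/(-2 + K) + K) = Q + (K + 8/(-2 + K)) = K + Q + 8/(-2 + K))
a(T) = -3 + (8 + T*(-2 + T))/(-2 + T) (a(T) = -3 + (8 + (-2 + T)*(T + 0))/(-2 + T) = -3 + (8 + (-2 + T)*T)/(-2 + T) = -3 + (8 + T*(-2 + T))/(-2 + T))
a(-122) - 1*30973 = (8 + (-3 - 122)*(-2 - 122))/(-2 - 122) - 1*30973 = (8 - 125*(-124))/(-124) - 30973 = -(8 + 15500)/124 - 30973 = -1/124*15508 - 30973 = -3877/31 - 30973 = -964040/31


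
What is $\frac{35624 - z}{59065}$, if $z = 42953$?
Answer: $- \frac{7329}{59065} \approx -0.12408$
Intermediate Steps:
$\frac{35624 - z}{59065} = \frac{35624 - 42953}{59065} = \left(35624 - 42953\right) \frac{1}{59065} = \left(-7329\right) \frac{1}{59065} = - \frac{7329}{59065}$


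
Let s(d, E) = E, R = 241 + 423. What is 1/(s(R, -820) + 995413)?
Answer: 1/994593 ≈ 1.0054e-6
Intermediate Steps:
R = 664
1/(s(R, -820) + 995413) = 1/(-820 + 995413) = 1/994593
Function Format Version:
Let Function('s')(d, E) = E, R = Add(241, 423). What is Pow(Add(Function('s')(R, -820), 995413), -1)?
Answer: Rational(1, 994593) ≈ 1.0054e-6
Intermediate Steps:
R = 664
Pow(Add(Function('s')(R, -820), 995413), -1) = Pow(Add(-820, 995413), -1) = Pow(994593, -1) = Rational(1, 994593)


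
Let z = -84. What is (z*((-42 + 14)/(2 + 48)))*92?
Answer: 108192/25 ≈ 4327.7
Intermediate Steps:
(z*((-42 + 14)/(2 + 48)))*92 = -84*(-42 + 14)/(2 + 48)*92 = -(-2352)/50*92 = -84*(-14/25)*92 = (1176/25)*92 = 108192/25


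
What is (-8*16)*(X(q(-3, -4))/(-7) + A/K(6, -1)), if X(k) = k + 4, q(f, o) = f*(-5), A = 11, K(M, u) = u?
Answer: 12288/7 ≈ 1755.4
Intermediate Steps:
q(f, o) = -5*f
X(k) = 4 + k
(-8*16)*(X(q(-3, -4))/(-7) + A/K(6, -1)) = (-8*16)*((4 - 5*(-3))/(-7) + 11/(-1)) = -128*((4 + 15)*(-⅐) + 11*(-1)) = -128*(19*(-⅐) - 11) = -128*(-19/7 - 11) = -128*(-96/7) = 12288/7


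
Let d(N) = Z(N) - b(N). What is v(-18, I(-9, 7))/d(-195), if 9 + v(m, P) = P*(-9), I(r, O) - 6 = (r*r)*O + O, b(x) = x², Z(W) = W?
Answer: 249/1820 ≈ 0.13681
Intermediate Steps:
I(r, O) = 6 + O + O*r² (I(r, O) = 6 + ((r*r)*O + O) = 6 + (r²*O + O) = 6 + (O*r² + O) = 6 + (O + O*r²) = 6 + O + O*r²)
v(m, P) = -9 - 9*P (v(m, P) = -9 + P*(-9) = -9 - 9*P)
d(N) = N - N²
v(-18, I(-9, 7))/d(-195) = (-9 - 9*(6 + 7 + 7*(-9)²))/((-195*(1 - 1*(-195)))) = (-9 - 9*(6 + 7 + 7*81))/((-195*(1 + 195))) = (-9 - 9*(6 + 7 + 567))/((-195*196)) = (-9 - 9*580)/(-38220) = (-9 - 5220)*(-1/38220) = -5229*(-1/38220) = 249/1820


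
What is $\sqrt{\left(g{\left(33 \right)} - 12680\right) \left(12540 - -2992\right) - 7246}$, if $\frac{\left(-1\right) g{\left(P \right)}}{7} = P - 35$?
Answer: $i \sqrt{196735558} \approx 14026.0 i$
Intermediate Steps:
$g{\left(P \right)} = 245 - 7 P$ ($g{\left(P \right)} = - 7 \left(P - 35\right) = - 7 \left(-35 + P\right) = 245 - 7 P$)
$\sqrt{\left(g{\left(33 \right)} - 12680\right) \left(12540 - -2992\right) - 7246} = \sqrt{\left(\left(245 - 231\right) - 12680\right) \left(12540 - -2992\right) - 7246} = \sqrt{\left(\left(245 - 231\right) - 12680\right) \left(12540 + 2992\right) - 7246} = \sqrt{\left(14 - 12680\right) 15532 - 7246} = \sqrt{\left(-12666\right) 15532 - 7246} = \sqrt{-196728312 - 7246} = \sqrt{-196735558} = i \sqrt{196735558}$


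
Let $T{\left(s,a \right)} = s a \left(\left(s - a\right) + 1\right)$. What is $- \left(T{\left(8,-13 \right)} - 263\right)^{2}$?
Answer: $-6507601$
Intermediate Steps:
$T{\left(s,a \right)} = a s \left(1 + s - a\right)$
$- \left(T{\left(8,-13 \right)} - 263\right)^{2} = - \left(\left(-13\right) 8 \left(1 + 8 - -13\right) - 263\right)^{2} = - \left(\left(-13\right) 8 \left(1 + 8 + 13\right) - 263\right)^{2} = - \left(\left(-13\right) 8 \cdot 22 - 263\right)^{2} = - \left(-2288 - 263\right)^{2} = - \left(-2551\right)^{2} = \left(-1\right) 6507601 = -6507601$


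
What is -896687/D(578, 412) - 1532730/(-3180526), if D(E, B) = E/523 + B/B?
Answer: -745780503222298/1750879563 ≈ -4.2595e+5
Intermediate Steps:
D(E, B) = 1 + E/523 (D(E, B) = E*(1/523) + 1 = E/523 + 1 = 1 + E/523)
-896687/D(578, 412) - 1532730/(-3180526) = -896687/(1 + (1/523)*578) - 1532730/(-3180526) = -896687/(1 + 578/523) - 1532730*(-1/3180526) = -896687/1101/523 + 766365/1590263 = -896687*523/1101 + 766365/1590263 = -468967301/1101 + 766365/1590263 = -745780503222298/1750879563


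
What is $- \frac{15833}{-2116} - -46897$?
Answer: $\frac{99249885}{2116} \approx 46905.0$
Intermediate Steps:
$- \frac{15833}{-2116} - -46897 = \left(-15833\right) \left(- \frac{1}{2116}\right) + 46897 = \frac{15833}{2116} + 46897 = \frac{99249885}{2116}$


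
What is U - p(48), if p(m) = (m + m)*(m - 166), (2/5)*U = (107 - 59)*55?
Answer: 17928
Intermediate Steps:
U = 6600 (U = 5*((107 - 59)*55)/2 = 5*(48*55)/2 = (5/2)*2640 = 6600)
p(m) = 2*m*(-166 + m) (p(m) = (2*m)*(-166 + m) = 2*m*(-166 + m))
U - p(48) = 6600 - 2*48*(-166 + 48) = 6600 - 2*48*(-118) = 6600 - 1*(-11328) = 6600 + 11328 = 17928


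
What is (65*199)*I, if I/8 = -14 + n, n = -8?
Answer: -2276560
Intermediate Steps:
I = -176 (I = 8*(-14 - 8) = 8*(-22) = -176)
(65*199)*I = (65*199)*(-176) = 12935*(-176) = -2276560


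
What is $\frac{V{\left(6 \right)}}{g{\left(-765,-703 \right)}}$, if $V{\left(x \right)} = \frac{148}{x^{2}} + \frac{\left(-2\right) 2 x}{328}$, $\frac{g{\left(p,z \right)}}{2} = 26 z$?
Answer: $- \frac{745}{6744582} \approx -0.00011046$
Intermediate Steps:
$g{\left(p,z \right)} = 52 z$ ($g{\left(p,z \right)} = 2 \cdot 26 z = 52 z$)
$V{\left(x \right)} = \frac{148}{x^{2}} - \frac{x}{82}$ ($V{\left(x \right)} = \frac{148}{x^{2}} + - 4 x \frac{1}{328} = \frac{148}{x^{2}} - \frac{x}{82}$)
$\frac{V{\left(6 \right)}}{g{\left(-765,-703 \right)}} = \frac{\frac{148}{36} - \frac{3}{41}}{52 \left(-703\right)} = \frac{148 \cdot \frac{1}{36} - \frac{3}{41}}{-36556} = \left(\frac{37}{9} - \frac{3}{41}\right) \left(- \frac{1}{36556}\right) = \frac{1490}{369} \left(- \frac{1}{36556}\right) = - \frac{745}{6744582}$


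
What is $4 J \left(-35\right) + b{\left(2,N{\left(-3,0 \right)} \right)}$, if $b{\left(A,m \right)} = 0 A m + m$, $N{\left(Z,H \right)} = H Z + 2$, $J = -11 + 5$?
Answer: $842$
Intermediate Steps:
$J = -6$
$N{\left(Z,H \right)} = 2 + H Z$
$b{\left(A,m \right)} = m$ ($b{\left(A,m \right)} = 0 m + m = 0 + m = m$)
$4 J \left(-35\right) + b{\left(2,N{\left(-3,0 \right)} \right)} = 4 \left(-6\right) \left(-35\right) + \left(2 + 0 \left(-3\right)\right) = \left(-24\right) \left(-35\right) + \left(2 + 0\right) = 840 + 2 = 842$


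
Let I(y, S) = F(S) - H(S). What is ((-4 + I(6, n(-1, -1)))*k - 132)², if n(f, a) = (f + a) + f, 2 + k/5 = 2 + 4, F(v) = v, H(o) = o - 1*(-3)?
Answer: 73984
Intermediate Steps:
H(o) = 3 + o (H(o) = o + 3 = 3 + o)
k = 20 (k = -10 + 5*(2 + 4) = -10 + 5*6 = -10 + 30 = 20)
n(f, a) = a + 2*f (n(f, a) = (a + f) + f = a + 2*f)
I(y, S) = -3 (I(y, S) = S - (3 + S) = S + (-3 - S) = -3)
((-4 + I(6, n(-1, -1)))*k - 132)² = ((-4 - 3)*20 - 132)² = (-7*20 - 132)² = (-140 - 132)² = (-272)² = 73984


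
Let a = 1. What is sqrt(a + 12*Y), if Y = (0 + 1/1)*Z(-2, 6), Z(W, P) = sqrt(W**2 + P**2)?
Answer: sqrt(1 + 24*sqrt(10)) ≈ 8.7690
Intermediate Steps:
Z(W, P) = sqrt(P**2 + W**2)
Y = 2*sqrt(10) (Y = (0 + 1/1)*sqrt(6**2 + (-2)**2) = (0 + 1*1)*sqrt(36 + 4) = (0 + 1)*sqrt(40) = 1*(2*sqrt(10)) = 2*sqrt(10) ≈ 6.3246)
sqrt(a + 12*Y) = sqrt(1 + 12*(2*sqrt(10))) = sqrt(1 + 24*sqrt(10))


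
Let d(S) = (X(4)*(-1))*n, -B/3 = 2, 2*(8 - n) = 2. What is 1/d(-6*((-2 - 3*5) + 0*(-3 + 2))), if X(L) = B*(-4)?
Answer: -1/168 ≈ -0.0059524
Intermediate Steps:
n = 7 (n = 8 - 1/2*2 = 8 - 1 = 7)
B = -6 (B = -3*2 = -6)
X(L) = 24 (X(L) = -6*(-4) = 24)
d(S) = -168 (d(S) = (24*(-1))*7 = -24*7 = -168)
1/d(-6*((-2 - 3*5) + 0*(-3 + 2))) = 1/(-168) = -1/168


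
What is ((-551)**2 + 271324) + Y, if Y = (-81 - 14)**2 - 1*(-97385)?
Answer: 681335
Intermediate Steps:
Y = 106410 (Y = (-95)**2 + 97385 = 9025 + 97385 = 106410)
((-551)**2 + 271324) + Y = ((-551)**2 + 271324) + 106410 = (303601 + 271324) + 106410 = 574925 + 106410 = 681335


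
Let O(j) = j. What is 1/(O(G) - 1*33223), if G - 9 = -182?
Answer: -1/33396 ≈ -2.9944e-5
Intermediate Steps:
G = -173 (G = 9 - 182 = -173)
1/(O(G) - 1*33223) = 1/(-173 - 1*33223) = 1/(-173 - 33223) = 1/(-33396) = -1/33396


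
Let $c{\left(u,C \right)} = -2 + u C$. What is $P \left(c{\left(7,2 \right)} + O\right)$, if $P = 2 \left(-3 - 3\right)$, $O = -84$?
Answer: $864$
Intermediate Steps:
$c{\left(u,C \right)} = -2 + C u$
$P = -12$ ($P = 2 \left(-6\right) = -12$)
$P \left(c{\left(7,2 \right)} + O\right) = - 12 \left(\left(-2 + 2 \cdot 7\right) - 84\right) = - 12 \left(\left(-2 + 14\right) - 84\right) = - 12 \left(12 - 84\right) = \left(-12\right) \left(-72\right) = 864$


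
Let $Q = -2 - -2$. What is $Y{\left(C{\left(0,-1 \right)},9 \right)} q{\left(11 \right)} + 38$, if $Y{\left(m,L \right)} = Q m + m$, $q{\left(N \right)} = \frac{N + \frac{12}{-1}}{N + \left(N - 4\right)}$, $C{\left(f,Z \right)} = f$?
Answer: $38$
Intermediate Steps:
$Q = 0$ ($Q = -2 + 2 = 0$)
$q{\left(N \right)} = \frac{-12 + N}{-4 + 2 N}$ ($q{\left(N \right)} = \frac{N + 12 \left(-1\right)}{N + \left(N - 4\right)} = \frac{N - 12}{N + \left(-4 + N\right)} = \frac{-12 + N}{-4 + 2 N}$)
$Y{\left(m,L \right)} = m$ ($Y{\left(m,L \right)} = 0 m + m = 0 + m = m$)
$Y{\left(C{\left(0,-1 \right)},9 \right)} q{\left(11 \right)} + 38 = 0 \frac{-12 + 11}{2 \left(-2 + 11\right)} + 38 = 0 \cdot \frac{1}{2} \cdot \frac{1}{9} \left(-1\right) + 38 = 0 \left(- \frac{1}{18}\right) + 38 = 0 + 38 = 38$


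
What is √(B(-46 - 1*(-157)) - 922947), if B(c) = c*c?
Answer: I*√910626 ≈ 954.27*I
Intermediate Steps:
B(c) = c²
√(B(-46 - 1*(-157)) - 922947) = √((-46 - 1*(-157))² - 922947) = √((-46 + 157)² - 922947) = √(111² - 922947) = √(12321 - 922947) = √(-910626) = I*√910626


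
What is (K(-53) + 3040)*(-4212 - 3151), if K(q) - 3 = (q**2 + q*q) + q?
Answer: -63380704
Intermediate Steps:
K(q) = 3 + q + 2*q**2 (K(q) = 3 + ((q**2 + q*q) + q) = 3 + ((q**2 + q**2) + q) = 3 + (2*q**2 + q) = 3 + (q + 2*q**2) = 3 + q + 2*q**2)
(K(-53) + 3040)*(-4212 - 3151) = ((3 - 53 + 2*(-53)**2) + 3040)*(-4212 - 3151) = ((3 - 53 + 2*2809) + 3040)*(-7363) = ((3 - 53 + 5618) + 3040)*(-7363) = (5568 + 3040)*(-7363) = 8608*(-7363) = -63380704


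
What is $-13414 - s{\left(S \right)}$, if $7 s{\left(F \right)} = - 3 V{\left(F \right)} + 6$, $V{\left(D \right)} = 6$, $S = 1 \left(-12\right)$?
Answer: $- \frac{93886}{7} \approx -13412.0$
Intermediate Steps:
$S = -12$
$s{\left(F \right)} = - \frac{12}{7}$ ($s{\left(F \right)} = \frac{\left(-3\right) 6 + 6}{7} = \frac{-18 + 6}{7} = \frac{1}{7} \left(-12\right) = - \frac{12}{7}$)
$-13414 - s{\left(S \right)} = -13414 - - \frac{12}{7} = -13414 + \frac{12}{7} = - \frac{93886}{7}$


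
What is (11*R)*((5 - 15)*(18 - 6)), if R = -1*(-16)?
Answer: -21120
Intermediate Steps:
R = 16
(11*R)*((5 - 15)*(18 - 6)) = (11*16)*((5 - 15)*(18 - 6)) = 176*(-10*12) = 176*(-120) = -21120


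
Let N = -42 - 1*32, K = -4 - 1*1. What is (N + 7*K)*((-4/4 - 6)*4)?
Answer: 3052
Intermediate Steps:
K = -5 (K = -4 - 1 = -5)
N = -74 (N = -42 - 32 = -74)
(N + 7*K)*((-4/4 - 6)*4) = (-74 + 7*(-5))*((-4/4 - 6)*4) = (-74 - 35)*((-4*1/4 - 6)*4) = -109*(-1 - 6)*4 = -(-763)*4 = -109*(-28) = 3052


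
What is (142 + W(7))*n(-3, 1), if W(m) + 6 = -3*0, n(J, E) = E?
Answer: 136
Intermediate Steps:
W(m) = -6 (W(m) = -6 - 3*0 = -6 + 0 = -6)
(142 + W(7))*n(-3, 1) = (142 - 6)*1 = 136*1 = 136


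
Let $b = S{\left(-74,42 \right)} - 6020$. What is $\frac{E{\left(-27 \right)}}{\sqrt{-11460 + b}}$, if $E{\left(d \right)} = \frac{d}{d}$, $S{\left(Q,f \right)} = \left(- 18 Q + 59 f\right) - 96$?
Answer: $- \frac{i \sqrt{13766}}{13766} \approx - 0.0085231 i$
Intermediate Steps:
$S{\left(Q,f \right)} = -96 - 18 Q + 59 f$
$b = -2306$ ($b = \left(-96 - -1332 + 59 \cdot 42\right) - 6020 = \left(-96 + 1332 + 2478\right) - 6020 = 3714 - 6020 = -2306$)
$E{\left(d \right)} = 1$
$\frac{E{\left(-27 \right)}}{\sqrt{-11460 + b}} = 1 \frac{1}{\sqrt{-11460 - 2306}} = 1 \frac{1}{\sqrt{-13766}} = 1 \frac{1}{i \sqrt{13766}} = 1 \left(- \frac{i \sqrt{13766}}{13766}\right) = - \frac{i \sqrt{13766}}{13766}$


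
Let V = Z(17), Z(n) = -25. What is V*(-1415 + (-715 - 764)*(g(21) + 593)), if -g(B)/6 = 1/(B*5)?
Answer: 153716060/7 ≈ 2.1959e+7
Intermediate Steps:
g(B) = -6/(5*B) (g(B) = -6*1/(5*B) = -6/(5*B))
V = -25
V*(-1415 + (-715 - 764)*(g(21) + 593)) = -25*(-1415 + (-715 - 764)*(-6/5/21 + 593)) = -25*(-1415 - 1479*(-6/5*1/21 + 593)) = -25*(-1415 - 1479*(-2/35 + 593)) = -25*(-1415 - 1479*20753/35) = -25*(-1415 - 30693687/35) = -25*(-30743212/35) = 153716060/7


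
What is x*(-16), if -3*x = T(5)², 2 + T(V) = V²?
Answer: 8464/3 ≈ 2821.3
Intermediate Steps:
T(V) = -2 + V²
x = -529/3 (x = -(-2 + 5²)²/3 = -(-2 + 25)²/3 = -⅓*23² = -⅓*529 = -529/3 ≈ -176.33)
x*(-16) = -529/3*(-16) = 8464/3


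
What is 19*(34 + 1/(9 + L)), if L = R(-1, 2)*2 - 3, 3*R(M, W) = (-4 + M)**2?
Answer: 43985/68 ≈ 646.84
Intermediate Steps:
R(M, W) = (-4 + M)**2/3
L = 41/3 (L = ((-4 - 1)**2/3)*2 - 3 = ((1/3)*(-5)**2)*2 - 3 = ((1/3)*25)*2 - 3 = (25/3)*2 - 3 = 50/3 - 3 = 41/3 ≈ 13.667)
19*(34 + 1/(9 + L)) = 19*(34 + 1/(9 + 41/3)) = 19*(34 + 1/(68/3)) = 19*(34 + 3/68) = 19*(2315/68) = 43985/68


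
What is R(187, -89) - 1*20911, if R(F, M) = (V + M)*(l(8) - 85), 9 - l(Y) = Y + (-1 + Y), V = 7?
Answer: -13449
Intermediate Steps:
l(Y) = 10 - 2*Y (l(Y) = 9 - (Y + (-1 + Y)) = 9 - (-1 + 2*Y) = 9 + (1 - 2*Y) = 10 - 2*Y)
R(F, M) = -637 - 91*M (R(F, M) = (7 + M)*((10 - 2*8) - 85) = (7 + M)*((10 - 16) - 85) = (7 + M)*(-6 - 85) = (7 + M)*(-91) = -637 - 91*M)
R(187, -89) - 1*20911 = (-637 - 91*(-89)) - 1*20911 = (-637 + 8099) - 20911 = 7462 - 20911 = -13449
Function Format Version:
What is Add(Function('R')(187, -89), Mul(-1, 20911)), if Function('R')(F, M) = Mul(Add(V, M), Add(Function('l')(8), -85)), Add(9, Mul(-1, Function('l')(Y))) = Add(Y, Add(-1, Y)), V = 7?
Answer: -13449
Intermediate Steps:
Function('l')(Y) = Add(10, Mul(-2, Y)) (Function('l')(Y) = Add(9, Mul(-1, Add(Y, Add(-1, Y)))) = Add(9, Mul(-1, Add(-1, Mul(2, Y)))) = Add(9, Add(1, Mul(-2, Y))) = Add(10, Mul(-2, Y)))
Function('R')(F, M) = Add(-637, Mul(-91, M)) (Function('R')(F, M) = Mul(Add(7, M), Add(Add(10, Mul(-2, 8)), -85)) = Mul(Add(7, M), Add(Add(10, -16), -85)) = Mul(Add(7, M), Add(-6, -85)) = Mul(Add(7, M), -91) = Add(-637, Mul(-91, M)))
Add(Function('R')(187, -89), Mul(-1, 20911)) = Add(Add(-637, Mul(-91, -89)), Mul(-1, 20911)) = Add(Add(-637, 8099), -20911) = Add(7462, -20911) = -13449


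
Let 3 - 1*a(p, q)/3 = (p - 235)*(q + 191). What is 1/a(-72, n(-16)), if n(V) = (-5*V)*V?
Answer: -1/1002960 ≈ -9.9705e-7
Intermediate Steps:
n(V) = -5*V**2
a(p, q) = 9 - 3*(-235 + p)*(191 + q) (a(p, q) = 9 - 3*(p - 235)*(q + 191) = 9 - 3*(-235 + p)*(191 + q))
1/a(-72, n(-16)) = 1/(134664 - 573*(-72) + 705*(-5*(-16)**2) - 3*(-72)*(-5*(-16)**2)) = 1/(134664 + 41256 + 705*(-5*256) - 3*(-72)*(-5*256)) = 1/(134664 + 41256 + 705*(-1280) - 3*(-72)*(-1280)) = 1/(134664 + 41256 - 902400 - 276480) = 1/(-1002960) = -1/1002960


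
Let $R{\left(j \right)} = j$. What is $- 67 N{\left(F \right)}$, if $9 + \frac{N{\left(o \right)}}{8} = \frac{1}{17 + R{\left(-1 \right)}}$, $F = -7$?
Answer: $\frac{9581}{2} \approx 4790.5$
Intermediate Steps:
$N{\left(o \right)} = - \frac{143}{2}$ ($N{\left(o \right)} = -72 + \frac{8}{17 - 1} = -72 + \frac{8}{16} = -72 + 8 \cdot \frac{1}{16} = -72 + \frac{1}{2} = - \frac{143}{2}$)
$- 67 N{\left(F \right)} = \left(-67\right) \left(- \frac{143}{2}\right) = \frac{9581}{2}$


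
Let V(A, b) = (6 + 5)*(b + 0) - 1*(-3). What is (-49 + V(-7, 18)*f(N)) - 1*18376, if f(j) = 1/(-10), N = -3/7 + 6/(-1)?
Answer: -184451/10 ≈ -18445.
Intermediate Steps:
N = -45/7 (N = -3*⅐ + 6*(-1) = -3/7 - 6 = -45/7 ≈ -6.4286)
V(A, b) = 3 + 11*b (V(A, b) = 11*b + 3 = 3 + 11*b)
f(j) = -⅒
(-49 + V(-7, 18)*f(N)) - 1*18376 = (-49 + (3 + 11*18)*(-⅒)) - 1*18376 = (-49 + (3 + 198)*(-⅒)) - 18376 = (-49 + 201*(-⅒)) - 18376 = (-49 - 201/10) - 18376 = -691/10 - 18376 = -184451/10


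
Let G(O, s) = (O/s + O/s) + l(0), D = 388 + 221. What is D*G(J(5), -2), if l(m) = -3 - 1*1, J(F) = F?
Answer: -5481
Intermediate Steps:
l(m) = -4 (l(m) = -3 - 1 = -4)
D = 609
G(O, s) = -4 + 2*O/s (G(O, s) = (O/s + O/s) - 4 = 2*O/s - 4 = -4 + 2*O/s)
D*G(J(5), -2) = 609*(-4 + 2*5/(-2)) = 609*(-4 + 2*5*(-1/2)) = 609*(-4 - 5) = 609*(-9) = -5481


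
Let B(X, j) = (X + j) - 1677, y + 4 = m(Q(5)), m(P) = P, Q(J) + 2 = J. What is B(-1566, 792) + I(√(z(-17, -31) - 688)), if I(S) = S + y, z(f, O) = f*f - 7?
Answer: -2452 + I*√406 ≈ -2452.0 + 20.149*I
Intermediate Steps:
z(f, O) = -7 + f² (z(f, O) = f² - 7 = -7 + f²)
Q(J) = -2 + J
y = -1 (y = -4 + (-2 + 5) = -4 + 3 = -1)
B(X, j) = -1677 + X + j
I(S) = -1 + S (I(S) = S - 1 = -1 + S)
B(-1566, 792) + I(√(z(-17, -31) - 688)) = (-1677 - 1566 + 792) + (-1 + √((-7 + (-17)²) - 688)) = -2451 + (-1 + √((-7 + 289) - 688)) = -2451 + (-1 + √(282 - 688)) = -2451 + (-1 + √(-406)) = -2451 + (-1 + I*√406) = -2452 + I*√406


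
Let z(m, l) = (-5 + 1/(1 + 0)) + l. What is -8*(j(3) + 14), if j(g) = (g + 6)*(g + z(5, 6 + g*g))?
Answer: -1120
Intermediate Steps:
z(m, l) = -4 + l (z(m, l) = (-5 + 1/1) + l = (-5 + 1) + l = -4 + l)
j(g) = (6 + g)*(2 + g + g**2) (j(g) = (g + 6)*(g + (-4 + (6 + g*g))) = (6 + g)*(g + (-4 + (6 + g**2))) = (6 + g)*(g + (2 + g**2)) = (6 + g)*(2 + g + g**2))
-8*(j(3) + 14) = -8*((12 + 3**3 + 7*3**2 + 8*3) + 14) = -8*((12 + 27 + 7*9 + 24) + 14) = -8*((12 + 27 + 63 + 24) + 14) = -8*(126 + 14) = -8*140 = -1120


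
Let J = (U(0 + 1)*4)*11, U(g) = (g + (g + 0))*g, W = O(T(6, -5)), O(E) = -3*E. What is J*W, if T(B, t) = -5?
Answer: 1320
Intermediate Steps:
W = 15 (W = -3*(-5) = 15)
U(g) = 2*g**2 (U(g) = (g + g)*g = (2*g)*g = 2*g**2)
J = 88 (J = ((2*(0 + 1)**2)*4)*11 = ((2*1**2)*4)*11 = ((2*1)*4)*11 = (2*4)*11 = 8*11 = 88)
J*W = 88*15 = 1320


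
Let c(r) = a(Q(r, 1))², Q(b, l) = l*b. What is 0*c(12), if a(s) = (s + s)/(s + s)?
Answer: 0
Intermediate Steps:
Q(b, l) = b*l
a(s) = 1 (a(s) = (2*s)/((2*s)) = (2*s)*(1/(2*s)) = 1)
c(r) = 1 (c(r) = 1² = 1)
0*c(12) = 0*1 = 0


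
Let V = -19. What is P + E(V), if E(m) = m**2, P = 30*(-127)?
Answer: -3449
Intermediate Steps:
P = -3810
P + E(V) = -3810 + (-19)**2 = -3810 + 361 = -3449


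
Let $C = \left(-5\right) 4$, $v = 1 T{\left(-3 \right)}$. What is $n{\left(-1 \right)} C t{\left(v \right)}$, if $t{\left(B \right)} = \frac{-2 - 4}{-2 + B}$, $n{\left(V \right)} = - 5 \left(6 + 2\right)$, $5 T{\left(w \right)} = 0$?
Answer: $2400$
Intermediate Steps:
$T{\left(w \right)} = 0$ ($T{\left(w \right)} = \frac{1}{5} \cdot 0 = 0$)
$n{\left(V \right)} = -40$ ($n{\left(V \right)} = \left(-5\right) 8 = -40$)
$v = 0$ ($v = 1 \cdot 0 = 0$)
$C = -20$
$t{\left(B \right)} = - \frac{6}{-2 + B}$
$n{\left(-1 \right)} C t{\left(v \right)} = \left(-40\right) \left(-20\right) \left(- \frac{6}{-2 + 0}\right) = 800 \left(- \frac{6}{-2}\right) = 800 \left(\left(-6\right) \left(- \frac{1}{2}\right)\right) = 800 \cdot 3 = 2400$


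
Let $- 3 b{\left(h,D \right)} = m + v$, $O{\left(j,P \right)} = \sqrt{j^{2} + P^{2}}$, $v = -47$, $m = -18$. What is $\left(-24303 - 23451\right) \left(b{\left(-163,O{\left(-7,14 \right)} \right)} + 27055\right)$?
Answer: $-1293019140$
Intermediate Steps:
$O{\left(j,P \right)} = \sqrt{P^{2} + j^{2}}$
$b{\left(h,D \right)} = \frac{65}{3}$ ($b{\left(h,D \right)} = - \frac{-18 - 47}{3} = \left(- \frac{1}{3}\right) \left(-65\right) = \frac{65}{3}$)
$\left(-24303 - 23451\right) \left(b{\left(-163,O{\left(-7,14 \right)} \right)} + 27055\right) = \left(-24303 - 23451\right) \left(\frac{65}{3} + 27055\right) = \left(-47754\right) \frac{81230}{3} = -1293019140$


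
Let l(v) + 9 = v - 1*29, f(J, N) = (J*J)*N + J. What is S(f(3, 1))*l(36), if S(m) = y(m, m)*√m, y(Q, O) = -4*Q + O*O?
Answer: -384*√3 ≈ -665.11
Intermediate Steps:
y(Q, O) = O² - 4*Q (y(Q, O) = -4*Q + O² = O² - 4*Q)
f(J, N) = J + N*J² (f(J, N) = J²*N + J = N*J² + J = J + N*J²)
l(v) = -38 + v (l(v) = -9 + (v - 1*29) = -9 + (v - 29) = -9 + (-29 + v) = -38 + v)
S(m) = √m*(m² - 4*m) (S(m) = (m² - 4*m)*√m = √m*(m² - 4*m))
S(f(3, 1))*l(36) = ((3*(1 + 3*1))^(3/2)*(-4 + 3*(1 + 3*1)))*(-38 + 36) = ((3*(1 + 3))^(3/2)*(-4 + 3*(1 + 3)))*(-2) = ((3*4)^(3/2)*(-4 + 3*4))*(-2) = (12^(3/2)*(-4 + 12))*(-2) = ((24*√3)*8)*(-2) = (192*√3)*(-2) = -384*√3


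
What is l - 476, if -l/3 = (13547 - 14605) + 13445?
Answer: -37637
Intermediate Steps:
l = -37161 (l = -3*((13547 - 14605) + 13445) = -3*(-1058 + 13445) = -3*12387 = -37161)
l - 476 = -37161 - 476 = -37637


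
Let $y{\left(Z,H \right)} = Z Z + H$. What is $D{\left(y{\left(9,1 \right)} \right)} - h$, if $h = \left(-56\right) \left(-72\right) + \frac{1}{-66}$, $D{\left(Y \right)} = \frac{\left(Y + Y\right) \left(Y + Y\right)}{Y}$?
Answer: $- \frac{244463}{66} \approx -3704.0$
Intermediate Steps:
$y{\left(Z,H \right)} = H + Z^{2}$ ($y{\left(Z,H \right)} = Z^{2} + H = H + Z^{2}$)
$D{\left(Y \right)} = 4 Y$ ($D{\left(Y \right)} = \frac{2 Y 2 Y}{Y} = \frac{4 Y^{2}}{Y} = 4 Y$)
$h = \frac{266111}{66}$ ($h = 4032 - \frac{1}{66} = \frac{266111}{66} \approx 4032.0$)
$D{\left(y{\left(9,1 \right)} \right)} - h = 4 \left(1 + 9^{2}\right) - \frac{266111}{66} = 4 \left(1 + 81\right) - \frac{266111}{66} = 4 \cdot 82 - \frac{266111}{66} = 328 - \frac{266111}{66} = - \frac{244463}{66}$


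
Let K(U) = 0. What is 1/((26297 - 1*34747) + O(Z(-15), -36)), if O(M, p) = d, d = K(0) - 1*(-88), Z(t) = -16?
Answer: -1/8362 ≈ -0.00011959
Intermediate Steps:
d = 88 (d = 0 - 1*(-88) = 0 + 88 = 88)
O(M, p) = 88
1/((26297 - 1*34747) + O(Z(-15), -36)) = 1/((26297 - 1*34747) + 88) = 1/((26297 - 34747) + 88) = 1/(-8450 + 88) = 1/(-8362) = -1/8362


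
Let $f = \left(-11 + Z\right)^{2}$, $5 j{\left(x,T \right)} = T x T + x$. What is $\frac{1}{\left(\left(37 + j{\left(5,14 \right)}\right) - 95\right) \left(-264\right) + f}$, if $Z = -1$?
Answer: $- \frac{1}{36552} \approx -2.7358 \cdot 10^{-5}$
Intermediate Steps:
$j{\left(x,T \right)} = \frac{x}{5} + \frac{x T^{2}}{5}$ ($j{\left(x,T \right)} = \frac{T x T + x}{5} = \frac{x T^{2} + x}{5} = \frac{x + x T^{2}}{5} = \frac{x}{5} + \frac{x T^{2}}{5}$)
$f = 144$ ($f = \left(-11 - 1\right)^{2} = \left(-12\right)^{2} = 144$)
$\frac{1}{\left(\left(37 + j{\left(5,14 \right)}\right) - 95\right) \left(-264\right) + f} = \frac{1}{\left(\left(37 + \frac{1}{5} \cdot 5 \left(1 + 14^{2}\right)\right) - 95\right) \left(-264\right) + 144} = \frac{1}{\left(\left(37 + \frac{1}{5} \cdot 5 \left(1 + 196\right)\right) - 95\right) \left(-264\right) + 144} = \frac{1}{\left(\left(37 + \frac{1}{5} \cdot 5 \cdot 197\right) - 95\right) \left(-264\right) + 144} = \frac{1}{\left(\left(37 + 197\right) - 95\right) \left(-264\right) + 144} = \frac{1}{\left(234 - 95\right) \left(-264\right) + 144} = \frac{1}{139 \left(-264\right) + 144} = \frac{1}{-36696 + 144} = \frac{1}{-36552} = - \frac{1}{36552}$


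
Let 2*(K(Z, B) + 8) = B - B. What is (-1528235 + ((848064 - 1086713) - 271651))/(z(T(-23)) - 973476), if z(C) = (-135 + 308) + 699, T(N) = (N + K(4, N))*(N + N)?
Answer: 2038535/972604 ≈ 2.0960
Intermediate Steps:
K(Z, B) = -8 (K(Z, B) = -8 + (B - B)/2 = -8 + (½)*0 = -8 + 0 = -8)
T(N) = 2*N*(-8 + N) (T(N) = (N - 8)*(N + N) = (-8 + N)*(2*N) = 2*N*(-8 + N))
z(C) = 872 (z(C) = 173 + 699 = 872)
(-1528235 + ((848064 - 1086713) - 271651))/(z(T(-23)) - 973476) = (-1528235 + ((848064 - 1086713) - 271651))/(872 - 973476) = (-1528235 + (-238649 - 271651))/(-972604) = (-1528235 - 510300)*(-1/972604) = -2038535*(-1/972604) = 2038535/972604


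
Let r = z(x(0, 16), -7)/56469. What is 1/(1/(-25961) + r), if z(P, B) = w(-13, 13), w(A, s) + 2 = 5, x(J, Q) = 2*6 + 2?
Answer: 488663903/7138 ≈ 68460.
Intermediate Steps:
x(J, Q) = 14 (x(J, Q) = 12 + 2 = 14)
w(A, s) = 3 (w(A, s) = -2 + 5 = 3)
z(P, B) = 3
r = 1/18823 (r = 3/56469 = 3*(1/56469) = 1/18823 ≈ 5.3126e-5)
1/(1/(-25961) + r) = 1/(1/(-25961) + 1/18823) = 1/(-1/25961 + 1/18823) = 1/(7138/488663903) = 488663903/7138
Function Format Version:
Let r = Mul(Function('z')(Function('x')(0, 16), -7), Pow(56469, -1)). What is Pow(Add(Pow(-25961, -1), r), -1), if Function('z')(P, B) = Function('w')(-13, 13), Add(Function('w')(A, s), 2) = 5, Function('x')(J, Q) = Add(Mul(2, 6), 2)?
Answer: Rational(488663903, 7138) ≈ 68460.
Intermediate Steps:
Function('x')(J, Q) = 14 (Function('x')(J, Q) = Add(12, 2) = 14)
Function('w')(A, s) = 3 (Function('w')(A, s) = Add(-2, 5) = 3)
Function('z')(P, B) = 3
r = Rational(1, 18823) (r = Mul(3, Pow(56469, -1)) = Mul(3, Rational(1, 56469)) = Rational(1, 18823) ≈ 5.3126e-5)
Pow(Add(Pow(-25961, -1), r), -1) = Pow(Add(Pow(-25961, -1), Rational(1, 18823)), -1) = Pow(Add(Rational(-1, 25961), Rational(1, 18823)), -1) = Pow(Rational(7138, 488663903), -1) = Rational(488663903, 7138)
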